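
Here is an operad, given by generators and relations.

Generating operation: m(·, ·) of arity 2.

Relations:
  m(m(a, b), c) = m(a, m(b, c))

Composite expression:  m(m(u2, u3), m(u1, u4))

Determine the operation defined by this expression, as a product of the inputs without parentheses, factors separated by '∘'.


All parenthesizations of m agree; list the u-inputs left to right.
m(u2, u3) spells out as u2 ∘ u3
m(u1, u4) spells out as u1 ∘ u4
m(m(u2, u3), m(u1, u4)) spells out as u2 ∘ u3 ∘ u1 ∘ u4

u2 ∘ u3 ∘ u1 ∘ u4


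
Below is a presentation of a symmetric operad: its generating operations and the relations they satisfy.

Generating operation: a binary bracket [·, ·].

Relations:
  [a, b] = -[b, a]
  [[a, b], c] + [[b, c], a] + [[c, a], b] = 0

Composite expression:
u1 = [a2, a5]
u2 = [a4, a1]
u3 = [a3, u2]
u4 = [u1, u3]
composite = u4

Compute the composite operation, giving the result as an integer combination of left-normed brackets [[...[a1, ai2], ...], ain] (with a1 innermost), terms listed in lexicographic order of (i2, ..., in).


-[[[[a1, a4], a3], a2], a5] + [[[[a1, a4], a3], a5], a2]

In the tensor algebra, words opening a1 carry the a1-anchored form.
Composite bracket: [[a2, a5], [a3, [a4, a1]]]
The bracket unfolds into 16 signed words via [a, b] = ab - ba (2^4 = 16).
The a1-initial words carry the normal form:
  word a1a4a3a2a5 has sign -1, contributing -[[[[a1, a4], a3], a2], a5]
  word a1a4a3a5a2 has sign +1, contributing +[[[[a1, a4], a3], a5], a2]


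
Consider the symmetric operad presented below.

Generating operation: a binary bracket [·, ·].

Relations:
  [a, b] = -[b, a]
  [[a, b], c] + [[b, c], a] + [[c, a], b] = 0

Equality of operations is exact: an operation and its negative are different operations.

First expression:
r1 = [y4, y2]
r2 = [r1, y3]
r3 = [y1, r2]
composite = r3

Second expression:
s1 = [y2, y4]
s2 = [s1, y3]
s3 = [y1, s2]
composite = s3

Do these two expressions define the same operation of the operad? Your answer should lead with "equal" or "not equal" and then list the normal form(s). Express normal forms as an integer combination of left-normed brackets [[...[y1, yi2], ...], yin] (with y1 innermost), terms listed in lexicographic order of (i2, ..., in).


Normal form of the first expression: -[[[y1, y2], y4], y3] + [[[y1, y3], y2], y4] - [[[y1, y3], y4], y2] + [[[y1, y4], y2], y3]
Normal form of the second expression: [[[y1, y2], y4], y3] - [[[y1, y3], y2], y4] + [[[y1, y3], y4], y2] - [[[y1, y4], y2], y3]
Distinct normal forms: not equal.

not equal; first: -[[[y1, y2], y4], y3] + [[[y1, y3], y2], y4] - [[[y1, y3], y4], y2] + [[[y1, y4], y2], y3]; second: [[[y1, y2], y4], y3] - [[[y1, y3], y2], y4] + [[[y1, y3], y4], y2] - [[[y1, y4], y2], y3]


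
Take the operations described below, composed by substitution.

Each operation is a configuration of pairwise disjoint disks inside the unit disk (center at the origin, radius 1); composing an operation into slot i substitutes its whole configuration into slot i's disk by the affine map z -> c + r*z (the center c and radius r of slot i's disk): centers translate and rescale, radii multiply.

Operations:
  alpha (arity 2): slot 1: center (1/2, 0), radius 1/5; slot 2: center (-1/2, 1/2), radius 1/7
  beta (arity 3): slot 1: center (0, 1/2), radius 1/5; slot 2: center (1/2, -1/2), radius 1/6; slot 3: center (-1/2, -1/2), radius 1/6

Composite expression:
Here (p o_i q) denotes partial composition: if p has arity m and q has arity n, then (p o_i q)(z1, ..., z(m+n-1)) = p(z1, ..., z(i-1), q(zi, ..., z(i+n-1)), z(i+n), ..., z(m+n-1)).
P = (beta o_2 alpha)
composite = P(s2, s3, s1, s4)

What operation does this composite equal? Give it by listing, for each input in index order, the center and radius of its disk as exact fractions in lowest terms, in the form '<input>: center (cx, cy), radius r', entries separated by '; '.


Each s-disk chains the slot maps above it in beta; radii multiply.
tracing s2 down its 1-map path: center (0, 1/2), radius 1/5
tracing s3 down its 2-map path: center (7/12, -1/2), radius 1/30
tracing s1 down its 2-map path: center (5/12, -5/12), radius 1/42
tracing s4 down its 1-map path: center (-1/2, -1/2), radius 1/6

s1: center (5/12, -5/12), radius 1/42; s2: center (0, 1/2), radius 1/5; s3: center (7/12, -1/2), radius 1/30; s4: center (-1/2, -1/2), radius 1/6


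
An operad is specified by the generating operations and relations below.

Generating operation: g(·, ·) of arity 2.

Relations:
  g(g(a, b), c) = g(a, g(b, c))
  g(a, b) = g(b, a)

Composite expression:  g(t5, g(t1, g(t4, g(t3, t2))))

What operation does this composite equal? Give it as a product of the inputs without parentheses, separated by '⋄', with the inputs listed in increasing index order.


With g associative and commutative, the t-input set is all that matters.
g(t3, t2) spells out as t3 ⋄ t2
g(t4, g(t3, t2)) spells out as t4 ⋄ t3 ⋄ t2
g(t1, g(t4, g(t3, t2))) spells out as t1 ⋄ t4 ⋄ t3 ⋄ t2
g(t5, g(t1, g(t4, g(t3, t2)))) spells out as t5 ⋄ t1 ⋄ t4 ⋄ t3 ⋄ t2
sorting the factors by input index: t1 ⋄ t2 ⋄ t3 ⋄ t4 ⋄ t5

t1 ⋄ t2 ⋄ t3 ⋄ t4 ⋄ t5


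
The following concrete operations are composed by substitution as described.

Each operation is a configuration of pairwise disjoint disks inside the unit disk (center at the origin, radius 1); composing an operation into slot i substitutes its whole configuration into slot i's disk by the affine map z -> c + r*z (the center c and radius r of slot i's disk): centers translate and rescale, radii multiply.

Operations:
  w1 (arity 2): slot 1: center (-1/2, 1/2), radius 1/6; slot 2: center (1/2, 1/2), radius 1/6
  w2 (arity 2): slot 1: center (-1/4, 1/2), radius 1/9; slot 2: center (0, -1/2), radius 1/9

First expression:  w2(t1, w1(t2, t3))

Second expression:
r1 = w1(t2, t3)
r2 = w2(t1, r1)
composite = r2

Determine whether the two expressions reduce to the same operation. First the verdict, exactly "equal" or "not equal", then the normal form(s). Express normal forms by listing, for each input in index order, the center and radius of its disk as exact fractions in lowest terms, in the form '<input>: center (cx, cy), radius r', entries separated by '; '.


equal; the common form is t1: center (-1/4, 1/2), radius 1/9; t2: center (-1/18, -4/9), radius 1/54; t3: center (1/18, -4/9), radius 1/54


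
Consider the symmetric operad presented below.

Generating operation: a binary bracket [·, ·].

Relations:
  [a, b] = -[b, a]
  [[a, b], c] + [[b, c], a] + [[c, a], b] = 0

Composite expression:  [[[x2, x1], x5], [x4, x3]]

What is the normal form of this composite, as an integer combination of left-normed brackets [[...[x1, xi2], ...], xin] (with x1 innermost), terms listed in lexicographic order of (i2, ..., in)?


[[[[x1, x2], x5], x3], x4] - [[[[x1, x2], x5], x4], x3]

Expand each bracket as ab - ba; the x1-initial words give the coefficients.
Composite bracket: [[[x2, x1], x5], [x4, x3]]
Full expansion: 16 signed words from ab - ba (2^4 = 16).
Keep just the words that open with x1:
  from x1x2x5x3x4, sign +1: term +[[[[x1, x2], x5], x3], x4]
  from x1x2x5x4x3, sign -1: term -[[[[x1, x2], x5], x4], x3]


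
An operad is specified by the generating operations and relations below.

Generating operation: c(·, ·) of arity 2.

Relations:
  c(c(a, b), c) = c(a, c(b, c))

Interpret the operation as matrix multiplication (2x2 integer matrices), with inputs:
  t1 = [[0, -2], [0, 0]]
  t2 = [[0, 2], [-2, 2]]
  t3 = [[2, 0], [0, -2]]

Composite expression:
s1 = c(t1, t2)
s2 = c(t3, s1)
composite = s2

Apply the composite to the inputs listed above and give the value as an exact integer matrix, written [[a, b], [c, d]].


c(t1, t2) = [[4, -4], [0, 0]]
c(t3, c(t1, t2)) = [[8, -8], [0, 0]]

[[8, -8], [0, 0]]


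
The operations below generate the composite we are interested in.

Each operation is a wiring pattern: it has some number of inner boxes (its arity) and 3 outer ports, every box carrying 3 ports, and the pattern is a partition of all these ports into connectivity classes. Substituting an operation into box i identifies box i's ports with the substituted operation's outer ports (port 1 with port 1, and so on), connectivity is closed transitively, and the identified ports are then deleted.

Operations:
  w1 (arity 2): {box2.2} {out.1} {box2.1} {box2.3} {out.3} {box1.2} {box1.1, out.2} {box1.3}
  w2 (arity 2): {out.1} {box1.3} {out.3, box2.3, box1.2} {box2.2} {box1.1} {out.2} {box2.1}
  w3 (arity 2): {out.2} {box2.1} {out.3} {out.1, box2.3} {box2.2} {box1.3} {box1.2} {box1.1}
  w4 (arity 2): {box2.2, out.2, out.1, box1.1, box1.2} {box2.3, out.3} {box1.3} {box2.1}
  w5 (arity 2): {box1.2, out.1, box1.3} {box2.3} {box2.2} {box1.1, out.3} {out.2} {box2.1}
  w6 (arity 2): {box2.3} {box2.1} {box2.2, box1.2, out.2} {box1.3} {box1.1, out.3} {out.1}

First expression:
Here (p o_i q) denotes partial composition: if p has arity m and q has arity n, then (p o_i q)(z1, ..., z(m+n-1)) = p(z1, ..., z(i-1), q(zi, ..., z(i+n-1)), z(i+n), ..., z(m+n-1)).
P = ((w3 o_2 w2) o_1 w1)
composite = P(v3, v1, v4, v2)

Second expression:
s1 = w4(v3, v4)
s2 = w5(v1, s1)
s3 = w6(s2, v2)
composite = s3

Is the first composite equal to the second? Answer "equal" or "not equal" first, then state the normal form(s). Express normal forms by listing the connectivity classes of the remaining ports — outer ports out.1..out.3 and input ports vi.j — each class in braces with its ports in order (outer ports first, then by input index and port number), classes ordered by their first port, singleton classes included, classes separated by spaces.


not equal; the first gives {out.1, v2.3, v4.2} {out.2} {out.3} {v1.1} {v1.2} {v1.3} {v2.1} {v2.2} {v3.1} {v3.2} {v3.3} {v4.1} {v4.3} and the second {out.1} {out.2, v2.2} {out.3, v1.2, v1.3} {v1.1} {v2.1} {v2.3} {v3.1, v3.2, v4.2} {v3.3} {v4.1} {v4.3}

Reducing the first expression gives {out.1, v2.3, v4.2} {out.2} {out.3} {v1.1} {v1.2} {v1.3} {v2.1} {v2.2} {v3.1} {v3.2} {v3.3} {v4.1} {v4.3}
Reducing the second expression gives {out.1} {out.2, v2.2} {out.3, v1.2, v1.3} {v1.1} {v2.1} {v2.3} {v3.1, v3.2, v4.2} {v3.3} {v4.1} {v4.3}
The forms do not match — not equal.


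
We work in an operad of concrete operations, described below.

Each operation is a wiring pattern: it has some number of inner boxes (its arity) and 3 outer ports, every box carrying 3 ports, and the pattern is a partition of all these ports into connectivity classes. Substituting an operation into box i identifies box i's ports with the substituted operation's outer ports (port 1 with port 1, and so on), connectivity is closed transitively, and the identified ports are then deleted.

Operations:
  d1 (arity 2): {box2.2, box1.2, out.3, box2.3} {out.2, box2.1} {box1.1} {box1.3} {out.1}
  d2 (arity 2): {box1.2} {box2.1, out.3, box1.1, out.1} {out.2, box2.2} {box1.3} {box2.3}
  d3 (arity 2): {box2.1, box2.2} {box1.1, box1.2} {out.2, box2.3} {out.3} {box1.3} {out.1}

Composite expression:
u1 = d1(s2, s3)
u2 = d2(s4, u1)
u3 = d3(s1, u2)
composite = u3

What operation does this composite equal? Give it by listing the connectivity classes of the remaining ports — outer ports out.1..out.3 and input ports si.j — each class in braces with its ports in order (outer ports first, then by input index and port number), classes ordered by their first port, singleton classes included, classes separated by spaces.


Connectivity passes through glued d3-boundaries; trace each wire chain.
stage d1: inputs (s2, s3), connectivity {out.1} {out.2, s3.1} {out.3, s2.2, s3.2, s3.3} {s2.1} {s2.3}, out.j its boundary
stage d2: inputs (s4, s2, s3), connectivity {out.1, out.3, s4.1} {out.2, s3.1} {s2.1} {s2.2, s3.2, s3.3} {s2.3} {s4.2} {s4.3}, out.j its boundary
stage d3: inputs (s1, s4, s2, s3), connectivity {out.1} {out.2, s3.1, s4.1} {out.3} {s1.1, s1.2} {s1.3} {s2.1} {s2.2, s3.2, s3.3} {s2.3} {s4.2} {s4.3}, out.j its boundary

{out.1} {out.2, s3.1, s4.1} {out.3} {s1.1, s1.2} {s1.3} {s2.1} {s2.2, s3.2, s3.3} {s2.3} {s4.2} {s4.3}


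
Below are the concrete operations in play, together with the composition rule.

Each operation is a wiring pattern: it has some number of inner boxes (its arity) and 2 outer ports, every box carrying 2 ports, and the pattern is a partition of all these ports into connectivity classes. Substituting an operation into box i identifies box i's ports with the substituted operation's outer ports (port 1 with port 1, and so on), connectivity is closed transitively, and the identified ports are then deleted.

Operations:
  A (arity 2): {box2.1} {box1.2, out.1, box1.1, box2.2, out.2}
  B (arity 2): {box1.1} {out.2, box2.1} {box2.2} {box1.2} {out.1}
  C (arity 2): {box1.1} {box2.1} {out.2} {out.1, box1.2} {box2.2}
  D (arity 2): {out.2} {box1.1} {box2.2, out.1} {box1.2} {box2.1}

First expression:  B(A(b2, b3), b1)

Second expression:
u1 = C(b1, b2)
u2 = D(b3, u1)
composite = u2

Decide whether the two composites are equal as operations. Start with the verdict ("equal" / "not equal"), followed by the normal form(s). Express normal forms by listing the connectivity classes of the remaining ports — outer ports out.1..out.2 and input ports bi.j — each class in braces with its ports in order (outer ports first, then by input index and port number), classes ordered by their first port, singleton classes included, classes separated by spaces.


not equal: they reduce to {out.1} {out.2, b1.1} {b1.2} {b2.1, b2.2, b3.2} {b3.1} and {out.1} {out.2} {b1.1} {b1.2} {b2.1} {b2.2} {b3.1} {b3.2}

The first expression reduces to {out.1} {out.2, b1.1} {b1.2} {b2.1, b2.2, b3.2} {b3.1}
The second expression reduces to {out.1} {out.2} {b1.1} {b1.2} {b2.1} {b2.2} {b3.1} {b3.2}
The forms do not match — not equal.


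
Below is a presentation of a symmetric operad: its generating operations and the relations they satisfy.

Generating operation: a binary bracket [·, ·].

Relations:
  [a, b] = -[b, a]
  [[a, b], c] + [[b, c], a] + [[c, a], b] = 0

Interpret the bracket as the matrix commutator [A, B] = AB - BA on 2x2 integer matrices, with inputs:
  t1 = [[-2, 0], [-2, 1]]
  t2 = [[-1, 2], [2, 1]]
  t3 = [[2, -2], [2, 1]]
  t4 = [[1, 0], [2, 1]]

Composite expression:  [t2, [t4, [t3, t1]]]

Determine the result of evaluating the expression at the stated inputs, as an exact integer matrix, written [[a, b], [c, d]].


[[32, -48], [80, -32]]


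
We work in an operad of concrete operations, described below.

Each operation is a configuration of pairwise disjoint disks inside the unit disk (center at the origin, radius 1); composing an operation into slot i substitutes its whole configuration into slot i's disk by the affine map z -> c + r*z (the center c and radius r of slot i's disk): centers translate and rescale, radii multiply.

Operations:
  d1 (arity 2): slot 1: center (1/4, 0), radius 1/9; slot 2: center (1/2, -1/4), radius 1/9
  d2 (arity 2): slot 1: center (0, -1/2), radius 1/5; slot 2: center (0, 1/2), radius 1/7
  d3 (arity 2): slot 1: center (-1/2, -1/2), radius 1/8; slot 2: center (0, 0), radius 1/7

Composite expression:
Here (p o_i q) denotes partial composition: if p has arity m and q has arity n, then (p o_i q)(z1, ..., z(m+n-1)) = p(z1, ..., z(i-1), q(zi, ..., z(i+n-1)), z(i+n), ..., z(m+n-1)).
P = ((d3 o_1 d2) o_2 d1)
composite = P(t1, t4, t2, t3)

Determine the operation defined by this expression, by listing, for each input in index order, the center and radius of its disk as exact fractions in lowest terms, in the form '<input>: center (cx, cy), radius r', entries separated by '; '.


Nesting under d3 composes maps z -> c + r*z down each t-path.
input t1: composing its 2 substitution steps yields center (-1/2, -9/16), radius 1/40
input t4: composing its 3 substitution steps yields center (-111/224, -7/16), radius 1/504
input t2: composing its 3 substitution steps yields center (-55/112, -99/224), radius 1/504
input t3: composing its 1 substitution step yields center (0, 0), radius 1/7

t1: center (-1/2, -9/16), radius 1/40; t2: center (-55/112, -99/224), radius 1/504; t3: center (0, 0), radius 1/7; t4: center (-111/224, -7/16), radius 1/504


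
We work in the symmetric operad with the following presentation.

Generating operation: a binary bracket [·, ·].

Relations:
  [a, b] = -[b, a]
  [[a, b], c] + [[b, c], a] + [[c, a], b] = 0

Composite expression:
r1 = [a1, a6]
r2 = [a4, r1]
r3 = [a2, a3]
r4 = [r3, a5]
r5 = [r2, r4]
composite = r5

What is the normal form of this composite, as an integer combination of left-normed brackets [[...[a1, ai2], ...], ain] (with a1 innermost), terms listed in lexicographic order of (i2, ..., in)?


-[[[[[a1, a6], a4], a2], a3], a5] + [[[[[a1, a6], a4], a3], a2], a5] + [[[[[a1, a6], a4], a5], a2], a3] - [[[[[a1, a6], a4], a5], a3], a2]

Antisymmetry and Jacobi reduce to a1-anchored left-normed brackets.
Composite bracket: [[a4, [a1, a6]], [[a2, a3], a5]]
Full expansion: 32 signed words from ab - ba (2^5 = 32).
Collect the words opening with a1:
  sign of a1a6a4a2a3a5 is -1, so it contributes -[[[[[a1, a6], a4], a2], a3], a5]
  sign of a1a6a4a3a2a5 is +1, so it contributes +[[[[[a1, a6], a4], a3], a2], a5]
  sign of a1a6a4a5a2a3 is +1, so it contributes +[[[[[a1, a6], a4], a5], a2], a3]
  sign of a1a6a4a5a3a2 is -1, so it contributes -[[[[[a1, a6], a4], a5], a3], a2]


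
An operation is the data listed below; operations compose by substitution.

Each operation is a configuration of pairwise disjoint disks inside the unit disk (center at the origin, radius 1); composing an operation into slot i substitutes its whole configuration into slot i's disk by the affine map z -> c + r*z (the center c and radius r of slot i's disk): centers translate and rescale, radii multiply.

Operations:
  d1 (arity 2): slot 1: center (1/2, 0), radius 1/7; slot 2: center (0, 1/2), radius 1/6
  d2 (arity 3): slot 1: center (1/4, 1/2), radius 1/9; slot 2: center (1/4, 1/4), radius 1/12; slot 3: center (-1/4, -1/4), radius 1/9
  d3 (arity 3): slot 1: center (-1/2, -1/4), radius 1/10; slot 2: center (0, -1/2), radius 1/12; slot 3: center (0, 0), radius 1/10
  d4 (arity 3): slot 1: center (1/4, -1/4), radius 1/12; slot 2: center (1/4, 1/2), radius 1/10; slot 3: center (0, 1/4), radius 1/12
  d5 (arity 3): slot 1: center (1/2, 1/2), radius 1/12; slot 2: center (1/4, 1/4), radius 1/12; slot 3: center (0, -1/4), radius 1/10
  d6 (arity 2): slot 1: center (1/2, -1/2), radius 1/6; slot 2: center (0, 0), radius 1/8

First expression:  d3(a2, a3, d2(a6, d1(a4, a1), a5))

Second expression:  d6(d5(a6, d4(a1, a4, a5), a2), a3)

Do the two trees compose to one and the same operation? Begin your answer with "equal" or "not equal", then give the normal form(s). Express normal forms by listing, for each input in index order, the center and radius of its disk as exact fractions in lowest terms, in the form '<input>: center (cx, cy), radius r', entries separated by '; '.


The first expression reduces to a1: center (1/40, 7/240), radius 1/720; a2: center (-1/2, -1/4), radius 1/10; a3: center (0, -1/2), radius 1/12; a4: center (7/240, 1/40), radius 1/840; a5: center (-1/40, -1/40), radius 1/90; a6: center (1/40, 1/20), radius 1/90
The second expression reduces to a1: center (157/288, -133/288), radius 1/864; a2: center (1/2, -13/24), radius 1/60; a3: center (0, 0), radius 1/8; a4: center (157/288, -65/144), radius 1/720; a5: center (13/24, -131/288), radius 1/864; a6: center (7/12, -5/12), radius 1/72
Distinct normal forms: not equal.

not equal; the first gives a1: center (1/40, 7/240), radius 1/720; a2: center (-1/2, -1/4), radius 1/10; a3: center (0, -1/2), radius 1/12; a4: center (7/240, 1/40), radius 1/840; a5: center (-1/40, -1/40), radius 1/90; a6: center (1/40, 1/20), radius 1/90 and the second a1: center (157/288, -133/288), radius 1/864; a2: center (1/2, -13/24), radius 1/60; a3: center (0, 0), radius 1/8; a4: center (157/288, -65/144), radius 1/720; a5: center (13/24, -131/288), radius 1/864; a6: center (7/12, -5/12), radius 1/72


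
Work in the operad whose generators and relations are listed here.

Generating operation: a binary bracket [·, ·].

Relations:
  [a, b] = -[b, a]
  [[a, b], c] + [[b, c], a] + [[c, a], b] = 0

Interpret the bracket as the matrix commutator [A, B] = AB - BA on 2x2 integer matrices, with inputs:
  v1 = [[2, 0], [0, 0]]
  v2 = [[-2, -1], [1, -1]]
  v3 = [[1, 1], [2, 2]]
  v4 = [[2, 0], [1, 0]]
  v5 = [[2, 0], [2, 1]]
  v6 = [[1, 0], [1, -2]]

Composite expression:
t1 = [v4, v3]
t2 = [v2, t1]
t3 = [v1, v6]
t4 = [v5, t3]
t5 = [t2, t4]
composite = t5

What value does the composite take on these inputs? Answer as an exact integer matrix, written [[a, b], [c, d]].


[[-8, 0], [-12, 8]]

[v4, v3] = [[-1, 2], [-5, 1]]
[v2, [v4, v3]] = [[3, -4], [-7, -3]]
[v1, v6] = [[0, 0], [-2, 0]]
[v5, [v1, v6]] = [[0, 0], [2, 0]]
[[v2, [v4, v3]], [v5, [v1, v6]]] = [[-8, 0], [-12, 8]]


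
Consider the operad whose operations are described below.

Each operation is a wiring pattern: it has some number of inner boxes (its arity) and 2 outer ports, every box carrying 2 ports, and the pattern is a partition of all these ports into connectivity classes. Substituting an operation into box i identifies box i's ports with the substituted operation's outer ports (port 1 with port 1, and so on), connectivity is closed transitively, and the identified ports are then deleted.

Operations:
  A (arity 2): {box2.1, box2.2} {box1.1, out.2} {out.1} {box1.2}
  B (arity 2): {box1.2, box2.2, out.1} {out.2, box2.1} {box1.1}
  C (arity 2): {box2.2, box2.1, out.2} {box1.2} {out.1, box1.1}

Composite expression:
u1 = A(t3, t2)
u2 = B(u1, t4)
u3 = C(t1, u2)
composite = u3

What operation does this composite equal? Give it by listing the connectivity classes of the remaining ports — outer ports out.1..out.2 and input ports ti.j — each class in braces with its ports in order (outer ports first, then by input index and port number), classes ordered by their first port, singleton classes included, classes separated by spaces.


{out.1, t1.1} {out.2, t3.1, t4.1, t4.2} {t1.2} {t2.1, t2.2} {t3.2}

After gluing at C, chains via deleted ports link the t-ports.
composing A on (t3, t2), with out.j its own outer ports: {out.1} {out.2, t3.1} {t2.1, t2.2} {t3.2}
composing B on (t3, t2, t4), with out.j its own outer ports: {out.1, t3.1, t4.2} {out.2, t4.1} {t2.1, t2.2} {t3.2}
composing C on (t1, t3, t2, t4), with out.j its own outer ports: {out.1, t1.1} {out.2, t3.1, t4.1, t4.2} {t1.2} {t2.1, t2.2} {t3.2}


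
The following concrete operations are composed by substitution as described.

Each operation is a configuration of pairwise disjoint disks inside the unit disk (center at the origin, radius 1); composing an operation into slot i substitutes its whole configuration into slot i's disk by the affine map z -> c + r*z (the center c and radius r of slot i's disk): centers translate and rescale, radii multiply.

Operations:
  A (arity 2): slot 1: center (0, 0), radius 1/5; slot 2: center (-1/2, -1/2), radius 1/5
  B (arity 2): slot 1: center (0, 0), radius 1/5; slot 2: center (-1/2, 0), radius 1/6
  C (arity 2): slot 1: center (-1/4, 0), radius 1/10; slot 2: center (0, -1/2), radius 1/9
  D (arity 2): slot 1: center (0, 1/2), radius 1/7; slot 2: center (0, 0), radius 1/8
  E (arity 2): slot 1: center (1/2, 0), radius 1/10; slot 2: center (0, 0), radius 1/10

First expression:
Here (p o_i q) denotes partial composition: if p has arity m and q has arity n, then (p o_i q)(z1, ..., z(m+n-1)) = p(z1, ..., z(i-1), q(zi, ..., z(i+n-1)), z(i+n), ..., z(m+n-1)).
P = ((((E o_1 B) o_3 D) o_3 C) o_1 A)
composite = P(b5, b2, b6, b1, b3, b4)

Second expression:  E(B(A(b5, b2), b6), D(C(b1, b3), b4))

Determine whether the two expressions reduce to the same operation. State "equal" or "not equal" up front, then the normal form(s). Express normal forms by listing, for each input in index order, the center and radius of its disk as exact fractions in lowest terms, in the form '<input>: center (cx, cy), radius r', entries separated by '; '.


equal; the common form is b1: center (-1/280, 1/20), radius 1/700; b2: center (49/100, -1/100), radius 1/250; b3: center (0, 3/70), radius 1/630; b4: center (0, 0), radius 1/80; b5: center (1/2, 0), radius 1/250; b6: center (9/20, 0), radius 1/60

The first expression, normalized: b1: center (-1/280, 1/20), radius 1/700; b2: center (49/100, -1/100), radius 1/250; b3: center (0, 3/70), radius 1/630; b4: center (0, 0), radius 1/80; b5: center (1/2, 0), radius 1/250; b6: center (9/20, 0), radius 1/60
The second expression, normalized: b1: center (-1/280, 1/20), radius 1/700; b2: center (49/100, -1/100), radius 1/250; b3: center (0, 3/70), radius 1/630; b4: center (0, 0), radius 1/80; b5: center (1/2, 0), radius 1/250; b6: center (9/20, 0), radius 1/60
The forms coincide; equal.


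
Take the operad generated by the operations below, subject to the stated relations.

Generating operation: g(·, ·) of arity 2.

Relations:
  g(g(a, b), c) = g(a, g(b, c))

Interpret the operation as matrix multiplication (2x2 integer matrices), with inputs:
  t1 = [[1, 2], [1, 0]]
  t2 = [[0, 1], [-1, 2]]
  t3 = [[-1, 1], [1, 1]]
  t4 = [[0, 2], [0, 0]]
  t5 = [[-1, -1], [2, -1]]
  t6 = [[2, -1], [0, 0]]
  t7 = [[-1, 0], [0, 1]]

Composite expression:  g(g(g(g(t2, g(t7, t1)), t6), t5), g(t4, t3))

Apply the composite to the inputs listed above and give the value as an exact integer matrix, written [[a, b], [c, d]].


[[-8, -8], [-24, -24]]

g(t7, t1) = [[-1, -2], [1, 0]]
g(t2, g(t7, t1)) = [[1, 0], [3, 2]]
g(g(t2, g(t7, t1)), t6) = [[2, -1], [6, -3]]
g(g(g(t2, g(t7, t1)), t6), t5) = [[-4, -1], [-12, -3]]
g(t4, t3) = [[2, 2], [0, 0]]
g(g(g(g(t2, g(t7, t1)), t6), t5), g(t4, t3)) = [[-8, -8], [-24, -24]]


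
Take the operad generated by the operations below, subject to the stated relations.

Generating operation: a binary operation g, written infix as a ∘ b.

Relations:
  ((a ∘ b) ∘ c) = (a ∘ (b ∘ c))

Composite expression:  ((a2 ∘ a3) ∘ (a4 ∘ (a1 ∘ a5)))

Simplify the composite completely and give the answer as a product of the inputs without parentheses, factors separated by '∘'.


a2 ∘ a3 ∘ a4 ∘ a1 ∘ a5


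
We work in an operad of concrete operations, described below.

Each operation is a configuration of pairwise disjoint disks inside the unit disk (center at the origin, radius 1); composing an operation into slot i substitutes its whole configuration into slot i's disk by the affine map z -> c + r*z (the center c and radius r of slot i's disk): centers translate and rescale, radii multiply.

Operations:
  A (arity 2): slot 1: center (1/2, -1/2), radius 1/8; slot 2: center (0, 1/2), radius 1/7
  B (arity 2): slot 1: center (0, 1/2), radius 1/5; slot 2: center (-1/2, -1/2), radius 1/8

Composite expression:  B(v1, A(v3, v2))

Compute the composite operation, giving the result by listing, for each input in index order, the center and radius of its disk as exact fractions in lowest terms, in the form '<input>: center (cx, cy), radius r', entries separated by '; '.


Nesting under B composes maps z -> c + r*z down each v-path.
v1: after 1 affine step, its disk has center (0, 1/2), radius 1/5
v3: after 2 affine steps, its disk has center (-7/16, -9/16), radius 1/64
v2: after 2 affine steps, its disk has center (-1/2, -7/16), radius 1/56

v1: center (0, 1/2), radius 1/5; v2: center (-1/2, -7/16), radius 1/56; v3: center (-7/16, -9/16), radius 1/64


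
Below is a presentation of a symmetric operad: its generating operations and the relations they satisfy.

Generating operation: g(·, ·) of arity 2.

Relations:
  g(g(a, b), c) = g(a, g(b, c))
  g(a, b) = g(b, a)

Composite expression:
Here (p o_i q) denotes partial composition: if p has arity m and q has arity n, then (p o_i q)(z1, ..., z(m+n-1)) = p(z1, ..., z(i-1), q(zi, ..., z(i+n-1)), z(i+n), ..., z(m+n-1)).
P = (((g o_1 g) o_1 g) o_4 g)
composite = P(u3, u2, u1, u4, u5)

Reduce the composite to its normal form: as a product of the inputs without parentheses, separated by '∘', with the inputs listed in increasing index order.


u1 ∘ u2 ∘ u3 ∘ u4 ∘ u5

Key point: g commutes, so take the u-inputs in any fixed order.
g(u3, u2) flattens to u3 ∘ u2
g(g(u3, u2), u1) flattens to u3 ∘ u2 ∘ u1
g(u4, u5) flattens to u4 ∘ u5
g(g(g(u3, u2), u1), g(u4, u5)) flattens to u3 ∘ u2 ∘ u1 ∘ u4 ∘ u5
commutativity sorts the factors: u1 ∘ u2 ∘ u3 ∘ u4 ∘ u5


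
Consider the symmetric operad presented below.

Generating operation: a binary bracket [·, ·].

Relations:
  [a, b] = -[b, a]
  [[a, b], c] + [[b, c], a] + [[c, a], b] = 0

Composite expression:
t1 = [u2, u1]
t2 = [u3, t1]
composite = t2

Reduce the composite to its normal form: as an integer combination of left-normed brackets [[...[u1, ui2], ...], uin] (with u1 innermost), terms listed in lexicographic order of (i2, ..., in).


[[u1, u2], u3]

Expand each bracket as ab - ba; the u1-initial words give the coefficients.
Composite bracket: [u3, [u2, u1]]
Expanding via [a, b] = ab - ba: 4 signed words (2^2 = 4).
Coefficients come from the u1-initial words:
  word u1u2u3 has sign +1, contributing +[[u1, u2], u3]


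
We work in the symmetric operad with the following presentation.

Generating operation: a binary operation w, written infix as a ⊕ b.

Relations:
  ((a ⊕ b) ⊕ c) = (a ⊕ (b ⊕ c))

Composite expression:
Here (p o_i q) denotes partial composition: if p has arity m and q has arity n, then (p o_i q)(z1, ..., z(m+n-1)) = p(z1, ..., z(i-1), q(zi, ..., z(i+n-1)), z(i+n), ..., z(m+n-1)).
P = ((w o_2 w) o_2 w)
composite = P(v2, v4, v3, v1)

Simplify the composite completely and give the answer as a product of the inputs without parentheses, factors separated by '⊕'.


v2 ⊕ v4 ⊕ v3 ⊕ v1

Under associativity of w, the answer is the v's in reading order.
(v4 ⊕ v3) collapses to v4 ⊕ v3
((v4 ⊕ v3) ⊕ v1) collapses to v4 ⊕ v3 ⊕ v1
(v2 ⊕ ((v4 ⊕ v3) ⊕ v1)) collapses to v2 ⊕ v4 ⊕ v3 ⊕ v1


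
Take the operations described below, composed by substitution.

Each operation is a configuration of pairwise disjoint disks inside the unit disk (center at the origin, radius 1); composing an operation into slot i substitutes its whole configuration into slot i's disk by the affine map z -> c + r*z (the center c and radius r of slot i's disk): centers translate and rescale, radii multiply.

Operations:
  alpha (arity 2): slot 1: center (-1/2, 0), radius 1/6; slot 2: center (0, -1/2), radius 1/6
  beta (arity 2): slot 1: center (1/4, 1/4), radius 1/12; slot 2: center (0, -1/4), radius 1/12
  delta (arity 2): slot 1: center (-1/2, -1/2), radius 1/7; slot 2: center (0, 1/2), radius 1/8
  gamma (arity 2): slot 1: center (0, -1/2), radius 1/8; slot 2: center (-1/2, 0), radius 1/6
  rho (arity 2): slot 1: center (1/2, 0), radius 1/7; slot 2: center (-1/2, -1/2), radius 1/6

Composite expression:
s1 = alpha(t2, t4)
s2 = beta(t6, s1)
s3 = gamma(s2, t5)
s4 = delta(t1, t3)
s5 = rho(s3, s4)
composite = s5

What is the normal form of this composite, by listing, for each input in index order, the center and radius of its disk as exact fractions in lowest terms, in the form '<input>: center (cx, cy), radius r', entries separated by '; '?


t1: center (-7/12, -7/12), radius 1/42; t2: center (671/1344, -17/224), radius 1/4032; t3: center (-1/2, -5/12), radius 1/48; t4: center (1/2, -103/1344), radius 1/4032; t5: center (3/7, 0), radius 1/42; t6: center (113/224, -15/224), radius 1/672

Nesting under rho composes maps z -> c + r*z down each t-path.
tracing t6 down its 3-map path: center (113/224, -15/224), radius 1/672
tracing t2 down its 4-map path: center (671/1344, -17/224), radius 1/4032
tracing t4 down its 4-map path: center (1/2, -103/1344), radius 1/4032
tracing t5 down its 2-map path: center (3/7, 0), radius 1/42
tracing t1 down its 2-map path: center (-7/12, -7/12), radius 1/42
tracing t3 down its 2-map path: center (-1/2, -5/12), radius 1/48


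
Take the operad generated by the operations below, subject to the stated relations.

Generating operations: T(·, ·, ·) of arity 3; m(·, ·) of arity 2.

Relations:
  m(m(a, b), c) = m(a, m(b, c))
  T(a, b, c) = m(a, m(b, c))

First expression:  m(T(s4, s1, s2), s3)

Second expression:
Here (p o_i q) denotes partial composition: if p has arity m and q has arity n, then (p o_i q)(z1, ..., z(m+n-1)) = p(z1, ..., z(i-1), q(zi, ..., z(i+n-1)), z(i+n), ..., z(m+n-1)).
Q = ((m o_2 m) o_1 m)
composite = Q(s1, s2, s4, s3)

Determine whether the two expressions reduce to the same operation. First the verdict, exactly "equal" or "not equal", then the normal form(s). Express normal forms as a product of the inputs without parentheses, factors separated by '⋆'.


not equal — first s4 ⋆ s1 ⋆ s2 ⋆ s3, second s1 ⋆ s2 ⋆ s4 ⋆ s3

The first composite normalizes to s4 ⋆ s1 ⋆ s2 ⋆ s3
The second composite normalizes to s1 ⋆ s2 ⋆ s4 ⋆ s3
Different reductions; not equal.


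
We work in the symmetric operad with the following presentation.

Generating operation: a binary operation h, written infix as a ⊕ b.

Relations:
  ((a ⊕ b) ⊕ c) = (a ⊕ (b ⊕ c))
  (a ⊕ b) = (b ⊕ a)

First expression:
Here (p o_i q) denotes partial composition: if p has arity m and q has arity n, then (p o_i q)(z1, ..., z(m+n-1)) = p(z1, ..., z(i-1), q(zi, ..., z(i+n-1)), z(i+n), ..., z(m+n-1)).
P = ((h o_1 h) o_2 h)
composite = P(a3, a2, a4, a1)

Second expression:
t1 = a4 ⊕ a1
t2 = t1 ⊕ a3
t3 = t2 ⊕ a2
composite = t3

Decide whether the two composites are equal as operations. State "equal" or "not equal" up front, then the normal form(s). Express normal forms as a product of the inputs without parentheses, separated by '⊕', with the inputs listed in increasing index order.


Reducing the first expression gives a1 ⊕ a2 ⊕ a3 ⊕ a4
Reducing the second expression gives a1 ⊕ a2 ⊕ a3 ⊕ a4
One common form — equal.

equal; both compose to a1 ⊕ a2 ⊕ a3 ⊕ a4


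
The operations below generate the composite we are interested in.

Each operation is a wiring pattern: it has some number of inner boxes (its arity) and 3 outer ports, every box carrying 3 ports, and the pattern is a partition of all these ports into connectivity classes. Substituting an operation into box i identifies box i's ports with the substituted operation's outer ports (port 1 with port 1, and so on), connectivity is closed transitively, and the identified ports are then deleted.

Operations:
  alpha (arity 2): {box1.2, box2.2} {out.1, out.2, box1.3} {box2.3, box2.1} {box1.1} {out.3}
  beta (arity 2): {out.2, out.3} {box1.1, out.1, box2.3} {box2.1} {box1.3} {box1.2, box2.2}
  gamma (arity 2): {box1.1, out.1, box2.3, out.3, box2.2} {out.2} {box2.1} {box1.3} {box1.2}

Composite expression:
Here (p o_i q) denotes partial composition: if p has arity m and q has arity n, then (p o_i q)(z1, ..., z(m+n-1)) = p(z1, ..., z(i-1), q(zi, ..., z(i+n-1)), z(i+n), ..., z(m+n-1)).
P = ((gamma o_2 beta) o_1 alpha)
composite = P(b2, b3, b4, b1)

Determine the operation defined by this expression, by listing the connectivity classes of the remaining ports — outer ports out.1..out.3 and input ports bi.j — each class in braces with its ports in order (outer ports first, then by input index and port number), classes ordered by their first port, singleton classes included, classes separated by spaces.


Two ports join when wires chain via gamma-identified ports.
the subtree at alpha composes to {out.1, out.2, b2.3} {out.3} {b2.1} {b2.2, b3.2} {b3.1, b3.3} on (b2, b3); out.j = own outer ports
the subtree at beta composes to {out.1, b1.3, b4.1} {out.2, out.3} {b1.1} {b1.2, b4.2} {b4.3} on (b4, b1); out.j = own outer ports
the subtree at gamma composes to {out.1, out.3, b2.3} {out.2} {b1.1} {b1.2, b4.2} {b1.3, b4.1} {b2.1} {b2.2, b3.2} {b3.1, b3.3} {b4.3} on (b2, b3, b4, b1); out.j = own outer ports

{out.1, out.3, b2.3} {out.2} {b1.1} {b1.2, b4.2} {b1.3, b4.1} {b2.1} {b2.2, b3.2} {b3.1, b3.3} {b4.3}


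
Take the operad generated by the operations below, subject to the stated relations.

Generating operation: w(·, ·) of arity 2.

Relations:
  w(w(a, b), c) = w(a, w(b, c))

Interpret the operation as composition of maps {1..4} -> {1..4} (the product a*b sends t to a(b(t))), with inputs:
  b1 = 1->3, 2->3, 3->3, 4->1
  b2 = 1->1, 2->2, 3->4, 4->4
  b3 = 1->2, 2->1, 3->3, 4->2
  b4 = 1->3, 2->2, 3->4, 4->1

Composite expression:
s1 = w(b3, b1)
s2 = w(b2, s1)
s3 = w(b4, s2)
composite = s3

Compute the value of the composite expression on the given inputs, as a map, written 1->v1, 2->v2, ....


1->1, 2->1, 3->1, 4->2

w(b3, b1) = 1->3, 2->3, 3->3, 4->2
w(b2, w(b3, b1)) = 1->4, 2->4, 3->4, 4->2
w(b4, w(b2, w(b3, b1))) = 1->1, 2->1, 3->1, 4->2


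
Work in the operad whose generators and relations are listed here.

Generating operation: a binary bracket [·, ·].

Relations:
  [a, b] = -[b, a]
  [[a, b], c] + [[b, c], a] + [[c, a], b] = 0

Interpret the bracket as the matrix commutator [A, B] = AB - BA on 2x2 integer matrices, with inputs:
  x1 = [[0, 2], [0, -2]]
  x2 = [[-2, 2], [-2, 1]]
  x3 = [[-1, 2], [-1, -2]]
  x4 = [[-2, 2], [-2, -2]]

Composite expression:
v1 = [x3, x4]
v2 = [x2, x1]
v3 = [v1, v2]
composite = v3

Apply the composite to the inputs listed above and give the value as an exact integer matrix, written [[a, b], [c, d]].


[[12, 24], [0, -12]]

[x3, x4] = [[-2, 2], [2, 2]]
[x2, x1] = [[4, -10], [-4, -4]]
[[x3, x4], [x2, x1]] = [[12, 24], [0, -12]]


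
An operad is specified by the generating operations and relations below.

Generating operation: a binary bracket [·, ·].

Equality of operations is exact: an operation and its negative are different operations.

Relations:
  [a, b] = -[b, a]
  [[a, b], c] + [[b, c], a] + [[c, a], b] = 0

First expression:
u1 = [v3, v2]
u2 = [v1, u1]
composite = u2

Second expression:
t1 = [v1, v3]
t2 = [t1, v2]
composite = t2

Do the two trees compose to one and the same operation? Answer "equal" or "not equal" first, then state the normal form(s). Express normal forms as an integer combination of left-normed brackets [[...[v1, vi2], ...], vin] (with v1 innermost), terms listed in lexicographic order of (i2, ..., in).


not equal; first: -[[v1, v2], v3] + [[v1, v3], v2]; second: [[v1, v3], v2]

The first expression reduces to -[[v1, v2], v3] + [[v1, v3], v2]
The second expression reduces to [[v1, v3], v2]
Different reductions; not equal.


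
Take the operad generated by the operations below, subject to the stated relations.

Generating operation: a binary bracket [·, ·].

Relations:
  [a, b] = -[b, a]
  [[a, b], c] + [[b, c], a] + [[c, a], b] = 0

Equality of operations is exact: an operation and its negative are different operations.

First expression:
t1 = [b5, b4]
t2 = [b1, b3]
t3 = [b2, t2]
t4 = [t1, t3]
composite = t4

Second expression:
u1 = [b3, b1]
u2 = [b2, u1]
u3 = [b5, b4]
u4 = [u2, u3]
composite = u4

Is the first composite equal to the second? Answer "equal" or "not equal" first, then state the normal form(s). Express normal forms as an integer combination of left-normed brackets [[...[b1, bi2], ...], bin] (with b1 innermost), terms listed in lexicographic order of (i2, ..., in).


equal: each reduces to -[[[[b1, b3], b2], b4], b5] + [[[[b1, b3], b2], b5], b4]


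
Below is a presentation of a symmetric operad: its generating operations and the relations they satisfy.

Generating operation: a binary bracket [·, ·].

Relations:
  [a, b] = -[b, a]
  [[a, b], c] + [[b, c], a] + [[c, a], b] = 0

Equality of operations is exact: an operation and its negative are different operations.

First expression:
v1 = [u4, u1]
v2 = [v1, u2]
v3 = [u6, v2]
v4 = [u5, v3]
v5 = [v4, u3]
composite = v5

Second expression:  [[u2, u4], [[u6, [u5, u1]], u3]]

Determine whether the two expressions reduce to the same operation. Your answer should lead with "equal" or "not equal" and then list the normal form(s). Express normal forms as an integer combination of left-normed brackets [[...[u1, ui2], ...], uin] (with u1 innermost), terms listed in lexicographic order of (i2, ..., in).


not equal: they reduce to -[[[[[u1, u4], u2], u6], u5], u3] and -[[[[[u1, u5], u6], u3], u2], u4] + [[[[[u1, u5], u6], u3], u4], u2]

Normal form of the first expression: -[[[[[u1, u4], u2], u6], u5], u3]
Normal form of the second expression: -[[[[[u1, u5], u6], u3], u2], u4] + [[[[[u1, u5], u6], u3], u4], u2]
No match — not equal.


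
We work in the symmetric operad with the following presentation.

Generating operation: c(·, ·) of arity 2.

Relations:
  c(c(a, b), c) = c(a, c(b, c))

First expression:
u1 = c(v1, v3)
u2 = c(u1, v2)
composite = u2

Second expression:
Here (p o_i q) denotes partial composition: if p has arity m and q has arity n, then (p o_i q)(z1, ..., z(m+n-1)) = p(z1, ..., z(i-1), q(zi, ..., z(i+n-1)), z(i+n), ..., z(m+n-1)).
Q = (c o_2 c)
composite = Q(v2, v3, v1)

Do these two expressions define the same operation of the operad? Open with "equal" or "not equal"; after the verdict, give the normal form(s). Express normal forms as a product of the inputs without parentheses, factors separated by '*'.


not equal — first v1 * v3 * v2, second v2 * v3 * v1
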